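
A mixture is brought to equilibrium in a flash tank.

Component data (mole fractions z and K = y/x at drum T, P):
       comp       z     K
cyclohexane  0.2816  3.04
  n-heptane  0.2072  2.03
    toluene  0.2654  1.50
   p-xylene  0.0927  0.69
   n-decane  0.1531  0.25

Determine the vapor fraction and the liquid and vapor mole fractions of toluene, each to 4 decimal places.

Iterate (Newton) starting at ψ = 0.5:
  ψ = 0.5000: g = 0.31369, g' = -0.6584 → ψ = 0.9765
  ψ = 0.9765: g = -0.08264, g' = -1.4359 → ψ = 0.9189
  ψ = 0.9189: g = -0.00920, g' = -1.1398 → ψ = 0.9108
  ψ = 0.9108: g = -0.00013, g' = -1.1083 → ψ = 0.9107
Converged at ψ = 0.9107.
Compositions from xᵢ = zᵢ/(1+ψ(Kᵢ−1)), yᵢ = Kᵢxᵢ:
  cyclohexane: x = 0.0985, y = 0.2995
  n-heptane: x = 0.1069, y = 0.2170
  toluene: x = 0.1824, y = 0.2735
  p-xylene: x = 0.1292, y = 0.0891
  n-decane: x = 0.4830, y = 0.1208

ψ = 0.9107, x_toluene = 0.1824, y_toluene = 0.2735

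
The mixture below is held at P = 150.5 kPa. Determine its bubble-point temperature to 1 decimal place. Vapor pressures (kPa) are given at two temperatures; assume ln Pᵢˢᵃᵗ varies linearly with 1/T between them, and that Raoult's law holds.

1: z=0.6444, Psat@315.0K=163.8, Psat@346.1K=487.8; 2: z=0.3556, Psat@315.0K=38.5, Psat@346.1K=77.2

T = 321.4 K

Bubble-point temperature: ΣzᵢPᵢˢᵃᵗ(T) = P. Interpolate ln Pᵢˢᵃᵗ = aᵢ + bᵢ/T.
  T = 315.0 K: ΣzᵢPᵢˢᵃᵗ = 119.24 kPa
  T = 346.1 K: ΣzᵢPᵢˢᵃᵗ = 341.79 kPa
  T = 330.6 K: ΣzᵢPᵢˢᵃᵗ = 206.94 kPa
  T = 322.8 K: ΣzᵢPᵢˢᵃᵗ = 158.06 kPa
  T = 318.9 K: ΣzᵢPᵢˢᵃᵗ = 137.50 kPa
  T = 320.9 K: ΣzᵢPᵢˢᵃᵗ = 147.74 kPa
Interpolating between 320.9 K and 322.8 K gives T ≈ 321.4 K.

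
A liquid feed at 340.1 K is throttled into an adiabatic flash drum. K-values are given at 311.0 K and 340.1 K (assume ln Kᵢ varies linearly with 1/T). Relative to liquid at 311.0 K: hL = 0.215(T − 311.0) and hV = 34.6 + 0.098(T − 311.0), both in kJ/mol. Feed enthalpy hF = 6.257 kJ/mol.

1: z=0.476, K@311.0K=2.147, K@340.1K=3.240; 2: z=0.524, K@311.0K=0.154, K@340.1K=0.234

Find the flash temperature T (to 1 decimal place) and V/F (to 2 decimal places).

Adiabatic flash: solve Rachford–Rice at each trial T, then check hF = ψ·hV(T) + (1−ψ)·hL(T).
  T = 311.0 K: K = (2.147, 0.154), RR gives ψ = 0.106, H_out = 3.661 kJ/mol
  T = 340.1 K: K = (3.240, 0.234), RR gives ψ = 0.387, H_out = 18.344 kJ/mol
  T = 325.6 K: K = (2.664, 0.192), RR gives ψ = 0.274, H_out = 12.150 kJ/mol
  T = 318.3 K: K = (2.397, 0.172), RR gives ψ = 0.200, H_out = 8.321 kJ/mol
  T = 314.6 K: K = (2.268, 0.163), RR gives ψ = 0.156, H_out = 6.089 kJ/mol
  T = 316.5 K: K = (2.334, 0.168), RR gives ψ = 0.179, H_out = 7.265 kJ/mol
Linear interpolation between T = 314.6 (H_out = 6.089) and T = 316.5 (H_out = 7.265) on hF = 6.257 gives T ≈ 314.9 K, at which ψ = 0.16.

T = 314.9 K, V/F = 0.16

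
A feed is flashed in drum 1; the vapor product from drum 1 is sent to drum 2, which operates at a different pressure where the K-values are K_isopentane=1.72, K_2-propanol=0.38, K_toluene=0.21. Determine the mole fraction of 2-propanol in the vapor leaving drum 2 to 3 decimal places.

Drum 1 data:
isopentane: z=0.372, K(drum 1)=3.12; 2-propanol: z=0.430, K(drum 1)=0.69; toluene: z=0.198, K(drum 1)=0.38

y_2-propanol (drum 2) = 0.149

Drum 1:
Newton–Raphson from ψ₁ = 0.59:
  ψ₁ = 0.590: g = -0.0063, g' = -0.581 → ψ₁ = 0.579
Converged at ψ₁ = 0.579.
Drum-1 compositions:
  isopentane: x = 0.167, y = 0.521
  2-propanol: x = 0.524, y = 0.362
  toluene: x = 0.309, y = 0.117
Drum-2 feed = drum-1 vapor: z₂ = (0.5210, 0.3616, 0.1174).
Drum 2:
Newton iteration, ψ₂⁰ = 0.5:
  ψ₂ = 0.500: g = -0.2024, g' = -0.638 → ψ₂ = 0.183
  ψ₂ = 0.183: g = -0.0298, g' = -0.488 → ψ₂ = 0.122
  ψ₂ = 0.122: g = -0.0002, g' = -0.481 → ψ₂ = 0.121
Converged at ψ₂ = 0.121.
  isopentane: x = 0.479, y = 0.824
  2-propanol: x = 0.391, y = 0.149
  toluene: x = 0.130, y = 0.027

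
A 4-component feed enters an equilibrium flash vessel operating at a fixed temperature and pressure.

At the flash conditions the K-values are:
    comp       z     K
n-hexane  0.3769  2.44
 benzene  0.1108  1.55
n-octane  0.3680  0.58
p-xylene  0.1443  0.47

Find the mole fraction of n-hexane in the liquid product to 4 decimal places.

Rachford–Rice: g(β) = Σ zᵢ(Kᵢ−1)/(1+β(Kᵢ−1)) = 0.
g(0) = ΣzᵢKᵢ − 1 = 0.3726 and g(1) = 1 − Σzᵢ/Kᵢ = -0.1675, so a root lies in (0, 1).
Newton iteration, β⁰ = 0.39:
  β = 0.3900: g = 0.11649, g' = -0.5005 → β = 0.6228
  β = 0.6228: g = 0.00806, g' = -0.4452 → β = 0.6409
Converged at β = 0.6409.
Compositions from xᵢ = zᵢ/(1+β(Kᵢ−1)), yᵢ = Kᵢxᵢ:
  n-hexane: x = 0.1960, y = 0.4783
  benzene: x = 0.0819, y = 0.1270
  n-octane: x = 0.5035, y = 0.2921
  p-xylene: x = 0.2185, y = 0.1027

x_n-hexane = 0.1960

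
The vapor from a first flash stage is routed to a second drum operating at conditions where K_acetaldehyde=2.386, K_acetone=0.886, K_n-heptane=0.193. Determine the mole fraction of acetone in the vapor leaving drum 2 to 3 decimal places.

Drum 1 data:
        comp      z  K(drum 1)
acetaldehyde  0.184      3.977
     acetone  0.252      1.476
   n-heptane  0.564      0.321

Drum 1:
Iterate (Newton) starting at ψ₁ = 0.49:
  ψ₁ = 0.490: g = -0.2538, g' = -0.891 → ψ₁ = 0.205
  ψ₁ = 0.205: g = 0.0044, g' = -1.027 → ψ₁ = 0.209
Converged at ψ₁ = 0.209.
Drum-1 compositions:
  acetaldehyde: x = 0.113, y = 0.451
  acetone: x = 0.229, y = 0.338
  n-heptane: x = 0.658, y = 0.211
Drum-2 feed = drum-1 vapor: z₂ = (0.4507, 0.3382, 0.2111).
Drum 2:
Rachford–Rice: g(ψ₂) = Σ zᵢ(Kᵢ−1)/(1+ψ₂(Kᵢ−1)) = 0.
Check two-phase: ΣzᵢKᵢ = 1.416 > 1 and Σzᵢ/Kᵢ = 1.664 > 1, so g(0) = 0.416 > 0 and g(1) = -0.664 < 0.
Iterate (Newton) starting at ψ₂ = 0.57:
  ψ₂ = 0.570: g = -0.0077, g' = -0.747 → ψ₂ = 0.560
Converged at ψ₂ = 0.560.
  acetaldehyde: x = 0.254, y = 0.606
  acetone: x = 0.361, y = 0.320
  n-heptane: x = 0.385, y = 0.074

y_acetone (drum 2) = 0.320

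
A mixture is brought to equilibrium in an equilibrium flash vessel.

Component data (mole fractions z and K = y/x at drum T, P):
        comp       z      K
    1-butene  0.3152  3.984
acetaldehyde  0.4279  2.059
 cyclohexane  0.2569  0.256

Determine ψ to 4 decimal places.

Iterate (Newton) starting at ψ = 0.5:
  ψ = 0.5000: g = 0.36935, g' = -1.0177 → ψ = 0.8629
  ψ = 0.8629: g = -0.03407, g' = -1.4603 → ψ = 0.8396
  ψ = 0.8396: g = -0.00106, g' = -1.3723 → ψ = 0.8388
Converged at ψ = 0.8388.

ψ = 0.8388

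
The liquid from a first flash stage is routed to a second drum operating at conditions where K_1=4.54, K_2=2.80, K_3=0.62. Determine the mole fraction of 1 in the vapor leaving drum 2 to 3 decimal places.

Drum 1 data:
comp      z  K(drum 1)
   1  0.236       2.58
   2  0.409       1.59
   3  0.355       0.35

y_1 (drum 2) = 0.138

Drum 1:
Let ψ₁ = V/F and solve Σ zᵢ(Kᵢ−1)/(1+ψ₁(Kᵢ−1)) = 0.
Feasibility: ΣzᵢKᵢ = 1.383, Σzᵢ/Kᵢ = 1.363 — both > 1, two phases present.
Newton iteration, ψ₁⁰ = 0.36:
  ψ₁ = 0.360: g = 0.1355, g' = -0.592 → ψ₁ = 0.589
  ψ₁ = 0.589: g = -0.0016, g' = -0.630 → ψ₁ = 0.586
Converged at ψ₁ = 0.586.
Drum-1 compositions:
  1: x = 0.123, y = 0.316
  2: x = 0.304, y = 0.483
  3: x = 0.574, y = 0.201
Drum-2 feed = drum-1 liquid: z₂ = (0.1225, 0.3039, 0.5736).
Drum 2:
Rachford–Rice: g(ψ₂) = Σ zᵢ(Kᵢ−1)/(1+ψ₂(Kᵢ−1)) = 0.
g(0) = ΣzᵢKᵢ − 1 = 0.763 and g(1) = 1 − Σzᵢ/Kᵢ = -0.061, so a root lies in (0, 1).
Newton–Raphson from ψ₂ = 0.5:
  ψ₂ = 0.500: g = 0.1753, g' = -0.599 → ψ₂ = 0.793
  ψ₂ = 0.793: g = 0.0274, g' = -0.443 → ψ₂ = 0.855
  ψ₂ = 0.855: g = 0.0004, g' = -0.429 → ψ₂ = 0.856
Converged at ψ₂ = 0.856.
  1: x = 0.030, y = 0.138
  2: x = 0.120, y = 0.335
  3: x = 0.850, y = 0.527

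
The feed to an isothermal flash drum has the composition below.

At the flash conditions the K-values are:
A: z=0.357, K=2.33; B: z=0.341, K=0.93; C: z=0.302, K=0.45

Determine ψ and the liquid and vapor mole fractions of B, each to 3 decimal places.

ψ = 0.578, x_B = 0.355, y_B = 0.331

Rachford–Rice: g(ψ) = Σ zᵢ(Kᵢ−1)/(1+ψ(Kᵢ−1)) = 0.
Feasibility: ΣzᵢKᵢ = 1.285, Σzᵢ/Kᵢ = 1.191 — both > 1, two phases present.
Newton iteration, ψ⁰ = 0.42:
  ψ = 0.420: g = 0.0641, g' = -0.416 → ψ = 0.574
  ψ = 0.574: g = 0.0017, g' = -0.400 → ψ = 0.578
Converged at ψ = 0.578.
Compositions from xᵢ = zᵢ/(1+ψ(Kᵢ−1)), yᵢ = Kᵢxᵢ:
  A: x = 0.202, y = 0.470
  B: x = 0.355, y = 0.331
  C: x = 0.443, y = 0.199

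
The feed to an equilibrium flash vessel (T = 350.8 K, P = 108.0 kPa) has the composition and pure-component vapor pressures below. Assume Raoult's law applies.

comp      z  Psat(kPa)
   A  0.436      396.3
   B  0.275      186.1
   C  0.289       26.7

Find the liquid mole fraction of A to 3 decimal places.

Raoult's law: Kᵢ = Pᵢˢᵃᵗ/P = Pᵢˢᵃᵗ/108.0.
  K_A = 396.3/108.0 = 3.66944, K_B = 186.1/108.0 = 1.72315, K_C = 26.7/108.0 = 0.24722
Newton–Raphson from ψ = 0.5:
  ψ = 0.500: g = 0.2957, g' = -1.069 → ψ = 0.777
  ψ = 0.777: g = -0.0178, g' = -1.337 → ψ = 0.763
Converged at ψ = 0.763.
Compositions from xᵢ = zᵢ/(1+ψ(Kᵢ−1)), yᵢ = Kᵢxᵢ:
  A: x = 0.144, y = 0.527
  B: x = 0.177, y = 0.305
  C: x = 0.679, y = 0.168

x_A = 0.144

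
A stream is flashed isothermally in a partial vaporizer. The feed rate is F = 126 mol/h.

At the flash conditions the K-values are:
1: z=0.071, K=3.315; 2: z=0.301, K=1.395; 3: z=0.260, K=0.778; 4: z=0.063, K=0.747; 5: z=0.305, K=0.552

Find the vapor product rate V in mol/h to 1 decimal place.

Let ψ = V/F and solve Σ zᵢ(Kᵢ−1)/(1+ψ(Kᵢ−1)) = 0.
Feasibility: ΣzᵢKᵢ = 1.073, Σzᵢ/Kᵢ = 1.208 — both > 1, two phases present.
Newton iteration, ψ⁰ = 0.4:
  ψ = 0.400: g = -0.0595, g' = -0.249 → ψ = 0.161
  ψ = 0.161: g = 0.0079, g' = -0.333 → ψ = 0.184
  ψ = 0.184: g = 0.0002, g' = -0.319 → ψ = 0.185
Converged at ψ = 0.185.
Then V = ψ·F = 0.1849·126 = 23.3 mol/h and L = F − V = 102.7 mol/h.

V = 23.3 mol/h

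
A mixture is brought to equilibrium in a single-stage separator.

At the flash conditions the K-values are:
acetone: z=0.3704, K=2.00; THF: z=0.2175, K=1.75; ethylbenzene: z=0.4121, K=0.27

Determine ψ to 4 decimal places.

Material balance + equilibrium reduce to Σ zᵢ(Kᵢ−1)/(1+ψ(Kᵢ−1)) = 0.
Feasibility: ΣzᵢKᵢ = 1.2327, Σzᵢ/Kᵢ = 1.8358 — both > 1, two phases present.
Newton iteration, ψ⁰ = 0.39:
  ψ = 0.3900: g = -0.02789, g' = -0.6942 → ψ = 0.3498
  ψ = 0.3498: g = -0.00038, g' = -0.6761 → ψ = 0.3493
Converged at ψ = 0.3493.

ψ = 0.3493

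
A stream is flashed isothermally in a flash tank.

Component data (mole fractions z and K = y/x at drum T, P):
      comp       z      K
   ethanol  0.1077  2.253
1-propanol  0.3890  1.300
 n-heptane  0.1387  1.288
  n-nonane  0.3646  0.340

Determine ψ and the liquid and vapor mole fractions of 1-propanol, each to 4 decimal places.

ψ = 0.1402, x_1-propanol = 0.3733, y_1-propanol = 0.4853

Material balance + equilibrium reduce to Σ zᵢ(Kᵢ−1)/(1+ψ(Kᵢ−1)) = 0.
g(0) = ΣzᵢKᵢ − 1 = 0.0510 and g(1) = 1 − Σzᵢ/Kᵢ = -0.5271, so a root lies in (0, 1).
Newton iteration, ψ⁰ = 0.61:
  ψ = 0.6100: g = -0.19369, g' = -0.5327 → ψ = 0.2464
  ψ = 0.2464: g = -0.03828, g' = -0.3656 → ψ = 0.1417
  ψ = 0.1417: g = -0.00053, g' = -0.3581 → ψ = 0.1402
Converged at ψ = 0.1402.
Compositions from xᵢ = zᵢ/(1+ψ(Kᵢ−1)), yᵢ = Kᵢxᵢ:
  ethanol: x = 0.0916, y = 0.2064
  1-propanol: x = 0.3733, y = 0.4853
  n-heptane: x = 0.1333, y = 0.1717
  n-nonane: x = 0.4018, y = 0.1366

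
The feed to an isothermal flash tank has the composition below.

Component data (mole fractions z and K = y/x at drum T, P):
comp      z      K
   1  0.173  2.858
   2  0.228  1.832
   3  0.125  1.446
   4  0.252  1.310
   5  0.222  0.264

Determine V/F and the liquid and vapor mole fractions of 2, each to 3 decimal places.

Rachford–Rice: g(V/F) = Σ zᵢ(Kᵢ−1)/(1+V/F(Kᵢ−1)) = 0.
Check two-phase: ΣzᵢKᵢ = 1.482 > 1 and Σzᵢ/Kᵢ = 1.305 > 1, so g(0) = 0.482 > 0 and g(1) = -0.305 < 0.
Newton–Raphson from V/F = 0.5:
  V/F = 0.500: g = 0.1553, g' = -0.575 → V/F = 0.770
  V/F = 0.770: g = -0.0247, g' = -0.830 → V/F = 0.740
  V/F = 0.740: g = -0.0008, g' = -0.777 → V/F = 0.739
Converged at V/F = 0.739.
Compositions from xᵢ = zᵢ/(1+V/F(Kᵢ−1)), yᵢ = Kᵢxᵢ:
  1: x = 0.073, y = 0.208
  2: x = 0.141, y = 0.259
  3: x = 0.094, y = 0.136
  4: x = 0.205, y = 0.269
  5: x = 0.487, y = 0.129

V/F = 0.739, x_2 = 0.141, y_2 = 0.259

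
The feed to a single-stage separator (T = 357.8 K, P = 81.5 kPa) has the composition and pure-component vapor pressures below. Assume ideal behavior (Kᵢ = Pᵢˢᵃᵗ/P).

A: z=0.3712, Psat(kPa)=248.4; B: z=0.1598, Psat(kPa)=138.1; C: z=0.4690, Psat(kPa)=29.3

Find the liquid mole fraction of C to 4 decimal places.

x_C = 0.7026

Raoult's law: Kᵢ = Pᵢˢᵃᵗ/P = Pᵢˢᵃᵗ/81.5.
  K_A = 248.4/81.5 = 3.047853, K_B = 138.1/81.5 = 1.694479, K_C = 29.3/81.5 = 0.359509
Newton–Raphson from β = 0.5:
  β = 0.5000: g = 0.01605, g' = -0.8389 → β = 0.5191
Converged at β = 0.5191.
Compositions from xᵢ = zᵢ/(1+β(Kᵢ−1)), yᵢ = Kᵢxᵢ:
  A: x = 0.1799, y = 0.5484
  B: x = 0.1175, y = 0.1990
  C: x = 0.7026, y = 0.2526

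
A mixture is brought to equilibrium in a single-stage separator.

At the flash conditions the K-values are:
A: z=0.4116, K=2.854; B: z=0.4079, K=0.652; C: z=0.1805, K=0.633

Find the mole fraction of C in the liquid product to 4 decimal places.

Iterate (Newton) starting at ψ = 0.45:
  ψ = 0.4500: g = 0.16837, g' = -0.5248 → ψ = 0.7708
  ψ = 0.7708: g = 0.02779, g' = -0.3793 → ψ = 0.8441
  ψ = 0.8441: g = 0.00055, g' = -0.3651 → ψ = 0.8456
Converged at ψ = 0.8456.
Compositions from xᵢ = zᵢ/(1+ψ(Kᵢ−1)), yᵢ = Kᵢxᵢ:
  A: x = 0.1603, y = 0.4575
  B: x = 0.5780, y = 0.3768
  C: x = 0.2617, y = 0.1657

x_C = 0.2617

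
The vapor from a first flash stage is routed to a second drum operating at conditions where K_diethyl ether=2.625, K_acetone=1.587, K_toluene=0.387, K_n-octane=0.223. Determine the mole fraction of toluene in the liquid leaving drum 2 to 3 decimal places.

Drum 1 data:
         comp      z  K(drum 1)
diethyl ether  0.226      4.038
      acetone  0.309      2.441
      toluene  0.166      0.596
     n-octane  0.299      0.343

Drum 1:
Material balance + equilibrium reduce to Σ zᵢ(Kᵢ−1)/(1+ψ₁(Kᵢ−1)) = 0.
Feasibility: ΣzᵢKᵢ = 1.868, Σzᵢ/Kᵢ = 1.333 — both > 1, two phases present.
Iterate (Newton) starting at ψ₁ = 0.68:
  ψ₁ = 0.680: g = 0.0013, g' = -0.859 → ψ₁ = 0.682
Converged at ψ₁ = 0.682.
Drum-1 compositions:
  diethyl ether: x = 0.074, y = 0.297
  acetone: x = 0.156, y = 0.381
  toluene: x = 0.229, y = 0.137
  n-octane: x = 0.541, y = 0.186
Drum-2 feed = drum-1 vapor: z₂ = (0.2972, 0.3805, 0.1365, 0.1857).
Drum 2:
Let ψ₂ = V/F and solve Σ zᵢ(Kᵢ−1)/(1+ψ₂(Kᵢ−1)) = 0.
g(0) = ΣzᵢKᵢ − 1 = 0.478 and g(1) = 1 − Σzᵢ/Kᵢ = -0.539, so a root lies in (0, 1).
Newton–Raphson from ψ₂ = 0.56:
  ψ₂ = 0.560: g = 0.0381, g' = -0.760 → ψ₂ = 0.610
  ψ₂ = 0.610: g = -0.0011, g' = -0.805 → ψ₂ = 0.609
Converged at ψ₂ = 0.609.
  diethyl ether: x = 0.149, y = 0.392
  acetone: x = 0.280, y = 0.445
  toluene: x = 0.218, y = 0.084
  n-octane: x = 0.352, y = 0.079

x_toluene (drum 2) = 0.218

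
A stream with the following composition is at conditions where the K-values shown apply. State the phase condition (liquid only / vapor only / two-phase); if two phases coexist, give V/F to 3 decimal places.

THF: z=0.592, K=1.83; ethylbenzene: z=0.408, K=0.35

ΣzᵢKᵢ = 1.226; Σzᵢ/Kᵢ = 1.489.
Both exceed 1, so a two-phase solution exists.
Let ψ = V/F and solve Σ zᵢ(Kᵢ−1)/(1+ψ(Kᵢ−1)) = 0.
Newton iteration, ψ⁰ = 0.5:
  ψ = 0.500: g = -0.0456, g' = -0.582 → ψ = 0.422
  ψ = 0.422: g = -0.0013, g' = -0.551 → ψ = 0.419
Converged at ψ = 0.419.

two-phase, V/F = 0.419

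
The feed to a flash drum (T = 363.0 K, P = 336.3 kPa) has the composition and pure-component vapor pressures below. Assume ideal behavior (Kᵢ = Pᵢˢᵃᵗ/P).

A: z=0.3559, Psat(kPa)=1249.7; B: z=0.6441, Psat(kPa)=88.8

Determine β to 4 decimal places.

β = 0.2464

Raoult's law: Kᵢ = Pᵢˢᵃᵗ/P = Pᵢˢᵃᵗ/336.3.
  K_A = 1249.7/336.3 = 3.716027, K_B = 88.8/336.3 = 0.264050
Binary case is linear: z₁(K₁−1)(1+β(K₂−1)) + z₂(K₂−1)(1+β(K₁−1)) = 0
⇒ β = [z₁(K₁−1)+z₂(K₂−1)] / [−(K₁−1)(K₂−1)] = 0.49261/1.99886 = 0.2464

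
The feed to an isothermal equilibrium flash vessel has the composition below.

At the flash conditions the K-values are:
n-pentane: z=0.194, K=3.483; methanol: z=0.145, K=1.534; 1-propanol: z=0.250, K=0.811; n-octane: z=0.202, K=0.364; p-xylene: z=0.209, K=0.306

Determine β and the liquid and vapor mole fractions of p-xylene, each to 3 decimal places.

β = 0.234, x_p-xylene = 0.250, y_p-xylene = 0.076

Let β = V/F and solve Σ zᵢ(Kᵢ−1)/(1+β(Kᵢ−1)) = 0.
g(0) = ΣzᵢKᵢ − 1 = 0.238 and g(1) = 1 − Σzᵢ/Kᵢ = -0.696, so a root lies in (0, 1).
Newton–Raphson from β = 0.38:
  β = 0.380: g = -0.1051, g' = -0.683 → β = 0.226
  β = 0.226: g = 0.0061, g' = -0.786 → β = 0.234
Converged at β = 0.234.
Compositions from xᵢ = zᵢ/(1+β(Kᵢ−1)), yᵢ = Kᵢxᵢ:
  n-pentane: x = 0.123, y = 0.427
  methanol: x = 0.129, y = 0.198
  1-propanol: x = 0.262, y = 0.212
  n-octane: x = 0.237, y = 0.086
  p-xylene: x = 0.250, y = 0.076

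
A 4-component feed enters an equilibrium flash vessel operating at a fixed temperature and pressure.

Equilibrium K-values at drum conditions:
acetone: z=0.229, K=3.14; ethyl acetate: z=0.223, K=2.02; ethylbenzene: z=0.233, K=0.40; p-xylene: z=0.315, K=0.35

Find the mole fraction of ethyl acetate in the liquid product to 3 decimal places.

x_ethyl acetate = 0.163

Let β = V/F and solve Σ zᵢ(Kᵢ−1)/(1+β(Kᵢ−1)) = 0.
g(0) = ΣzᵢKᵢ − 1 = 0.373 and g(1) = 1 − Σzᵢ/Kᵢ = -0.666, so a root lies in (0, 1).
Newton–Raphson from β = 0.5:
  β = 0.500: g = -0.1157, g' = -0.810 → β = 0.357
Converged at β = 0.357.
Compositions from xᵢ = zᵢ/(1+β(Kᵢ−1)), yᵢ = Kᵢxᵢ:
  acetone: x = 0.130, y = 0.408
  ethyl acetate: x = 0.163, y = 0.330
  ethylbenzene: x = 0.297, y = 0.119
  p-xylene: x = 0.410, y = 0.144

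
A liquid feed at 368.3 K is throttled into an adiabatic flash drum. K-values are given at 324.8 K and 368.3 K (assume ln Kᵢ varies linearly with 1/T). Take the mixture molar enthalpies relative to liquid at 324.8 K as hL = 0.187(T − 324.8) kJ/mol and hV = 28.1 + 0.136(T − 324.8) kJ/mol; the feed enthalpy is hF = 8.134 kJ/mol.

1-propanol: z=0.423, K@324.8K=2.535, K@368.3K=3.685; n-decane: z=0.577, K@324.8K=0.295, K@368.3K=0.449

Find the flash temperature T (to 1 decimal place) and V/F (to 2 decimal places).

T = 329.2 K, V/F = 0.26

Adiabatic flash: solve Rachford–Rice at each trial T, then check hF = ψ·hV(T) + (1−ψ)·hL(T).
  T = 324.8 K: K = (2.535, 0.295), RR gives ψ = 0.224, H_out = 6.297 kJ/mol
  T = 368.3 K: K = (3.685, 0.449), RR gives ψ = 0.553, H_out = 22.442 kJ/mol
  T = 346.6 K: K = (3.094, 0.369), RR gives ψ = 0.395, H_out = 14.730 kJ/mol
  T = 335.7 K: K = (2.810, 0.331), RR gives ψ = 0.314, H_out = 10.674 kJ/mol
  T = 330.2 K: K = (2.670, 0.313), RR gives ψ = 0.270, H_out = 8.519 kJ/mol
  T = 327.5 K: K = (2.602, 0.304), RR gives ψ = 0.247, H_out = 7.423 kJ/mol
  T = 328.9 K: K = (2.637, 0.308), RR gives ψ = 0.259, H_out = 7.995 kJ/mol
Linear interpolation between T = 328.9 (H_out = 7.995) and T = 330.2 (H_out = 8.519) on hF = 8.134 gives T ≈ 329.2 K, at which ψ = 0.26.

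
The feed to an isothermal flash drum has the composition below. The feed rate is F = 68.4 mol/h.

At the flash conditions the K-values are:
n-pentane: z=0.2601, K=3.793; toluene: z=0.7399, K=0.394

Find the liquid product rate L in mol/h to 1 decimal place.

L = 57.2 mol/h

Rachford–Rice: g(β) = Σ zᵢ(Kᵢ−1)/(1+β(Kᵢ−1)) = 0.
Feasibility: ΣzᵢKᵢ = 1.2781, Σzᵢ/Kᵢ = 1.9465 — both > 1, two phases present.
Newton–Raphson from β = 0.7:
  β = 0.7000: g = -0.53287, g' = -1.0519 → β = 0.1934
  β = 0.1934: g = -0.03625, g' = -1.2040 → β = 0.1633
  β = 0.1633: g = 0.00127, g' = -1.2916 → β = 0.1643
Converged at β = 0.1643.
Then V = β·F = 0.1643·68.4 = 11.2 mol/h and L = F − V = 57.2 mol/h.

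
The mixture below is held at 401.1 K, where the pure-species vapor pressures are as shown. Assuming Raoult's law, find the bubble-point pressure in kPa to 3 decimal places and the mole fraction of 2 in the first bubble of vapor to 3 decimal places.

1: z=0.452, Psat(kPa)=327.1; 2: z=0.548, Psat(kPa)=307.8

Pbub = 316.524 kPa, y_2 = 0.533

At the bubble point ψ → 0, so ΣzᵢKᵢ = 1 with Kᵢ = Pᵢˢᵃᵗ/P ⇒ P = ΣzᵢPᵢˢᵃᵗ.
P = 0.452·327.1 + 0.548·307.8 = 316.524 kPa
yᵢ = zᵢPᵢˢᵃᵗ/P ⇒ y_2 = 0.548·307.8/316.524 = 0.533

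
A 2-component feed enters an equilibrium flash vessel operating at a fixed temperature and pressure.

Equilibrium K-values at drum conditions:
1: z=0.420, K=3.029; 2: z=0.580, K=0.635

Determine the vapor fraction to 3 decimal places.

Material balance + equilibrium reduce to Σ zᵢ(Kᵢ−1)/(1+ψ(Kᵢ−1)) = 0.
g(0) = ΣzᵢKᵢ − 1 = 0.640 and g(1) = 1 − Σzᵢ/Kᵢ = -0.052, so a root lies in (0, 1).
Newton iteration, ψ⁰ = 0.5:
  ψ = 0.500: g = 0.1641, g' = -0.542 → ψ = 0.803
  ψ = 0.803: g = 0.0247, g' = -0.405 → ψ = 0.864
  ψ = 0.864: g = 0.0004, g' = -0.393 → ψ = 0.865
Converged at ψ = 0.865.

ψ = 0.865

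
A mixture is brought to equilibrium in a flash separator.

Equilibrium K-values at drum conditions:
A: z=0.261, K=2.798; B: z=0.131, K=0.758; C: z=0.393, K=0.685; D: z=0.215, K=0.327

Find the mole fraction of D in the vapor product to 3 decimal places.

y_D = 0.083

Material balance + equilibrium reduce to Σ zᵢ(Kᵢ−1)/(1+ψ(Kᵢ−1)) = 0.
g(0) = ΣzᵢKᵢ − 1 = 0.169 and g(1) = 1 − Σzᵢ/Kᵢ = -0.497, so a root lies in (0, 1).
Newton iteration, ψ⁰ = 0.35:
  ψ = 0.350: g = -0.0750, g' = -0.543 → ψ = 0.212
  ψ = 0.212: g = 0.0050, g' = -0.628 → ψ = 0.220
Converged at ψ = 0.220.
Compositions from xᵢ = zᵢ/(1+ψ(Kᵢ−1)), yᵢ = Kᵢxᵢ:
  A: x = 0.187, y = 0.523
  B: x = 0.138, y = 0.105
  C: x = 0.422, y = 0.289
  D: x = 0.252, y = 0.083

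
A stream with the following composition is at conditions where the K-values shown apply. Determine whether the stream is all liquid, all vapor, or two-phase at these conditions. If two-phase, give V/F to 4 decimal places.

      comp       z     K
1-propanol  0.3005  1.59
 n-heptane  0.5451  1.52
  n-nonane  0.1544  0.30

two-phase, V/F = 0.9243

ΣzᵢKᵢ = 1.3527; Σzᵢ/Kᵢ = 1.0623.
Both exceed 1, so a two-phase solution exists.
Material balance + equilibrium reduce to Σ zᵢ(Kᵢ−1)/(1+ψ(Kᵢ−1)) = 0.
Newton iteration, ψ⁰ = 0.44:
  ψ = 0.4400: g = 0.21524, g' = -0.3215 → ψ = 1.0000
  ψ = 1.0000: g = -0.06228, g' = -0.9458 → ψ = 0.9342
  ψ = 0.9342: g = -0.00721, g' = -0.7419 → ψ = 0.9244
  ψ = 0.9244: g = -0.00011, g' = -0.7185 → ψ = 0.9243
Converged at ψ = 0.9243.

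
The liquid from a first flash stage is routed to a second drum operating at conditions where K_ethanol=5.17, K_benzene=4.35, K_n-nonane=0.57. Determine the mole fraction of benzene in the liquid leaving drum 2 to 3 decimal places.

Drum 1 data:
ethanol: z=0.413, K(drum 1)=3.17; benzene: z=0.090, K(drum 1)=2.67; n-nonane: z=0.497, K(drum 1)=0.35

x_benzene (drum 2) = 0.021

Drum 1:
Rachford–Rice: g(ψ₁) = Σ zᵢ(Kᵢ−1)/(1+ψ₁(Kᵢ−1)) = 0.
Check two-phase: ΣzᵢKᵢ = 1.723 > 1 and Σzᵢ/Kᵢ = 1.584 > 1, so g(0) = 0.723 > 0 and g(1) = -0.584 < 0.
Iterate (Newton) starting at ψ₁ = 0.5:
  ψ₁ = 0.500: g = 0.0332, g' = -0.983 → ψ₁ = 0.534
Converged at ψ₁ = 0.534.
Drum-1 compositions:
  ethanol: x = 0.191, y = 0.607
  benzene: x = 0.048, y = 0.127
  n-nonane: x = 0.761, y = 0.266
Drum-2 feed = drum-1 liquid: z₂ = (0.1914, 0.0476, 0.7611).
Drum 2:
Iterate (Newton) starting at ψ₂ = 0.63:
  ψ₂ = 0.630: g = -0.1776, g' = -0.573 → ψ₂ = 0.320
  ψ₂ = 0.320: g = 0.0393, g' = -0.924 → ψ₂ = 0.362
  ψ₂ = 0.362: g = 0.0020, g' = -0.834 → ψ₂ = 0.365
Converged at ψ₂ = 0.365.
  ethanol: x = 0.076, y = 0.392
  benzene: x = 0.021, y = 0.093
  n-nonane: x = 0.903, y = 0.515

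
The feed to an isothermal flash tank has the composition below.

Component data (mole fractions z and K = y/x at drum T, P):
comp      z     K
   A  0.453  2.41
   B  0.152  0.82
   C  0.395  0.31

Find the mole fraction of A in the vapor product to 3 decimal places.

Material balance + equilibrium reduce to Σ zᵢ(Kᵢ−1)/(1+ψ(Kᵢ−1)) = 0.
Check two-phase: ΣzᵢKᵢ = 1.339 > 1 and Σzᵢ/Kᵢ = 1.648 > 1, so g(0) = 0.339 > 0 and g(1) = -0.648 < 0.
Newton iteration, ψ⁰ = 0.52:
  ψ = 0.520: g = -0.0867, g' = -0.763 → ψ = 0.406
  ψ = 0.406: g = -0.0022, g' = -0.733 → ψ = 0.403
Converged at ψ = 0.403.
Compositions from xᵢ = zᵢ/(1+ψ(Kᵢ−1)), yᵢ = Kᵢxᵢ:
  A: x = 0.289, y = 0.696
  B: x = 0.164, y = 0.134
  C: x = 0.547, y = 0.170

y_A = 0.696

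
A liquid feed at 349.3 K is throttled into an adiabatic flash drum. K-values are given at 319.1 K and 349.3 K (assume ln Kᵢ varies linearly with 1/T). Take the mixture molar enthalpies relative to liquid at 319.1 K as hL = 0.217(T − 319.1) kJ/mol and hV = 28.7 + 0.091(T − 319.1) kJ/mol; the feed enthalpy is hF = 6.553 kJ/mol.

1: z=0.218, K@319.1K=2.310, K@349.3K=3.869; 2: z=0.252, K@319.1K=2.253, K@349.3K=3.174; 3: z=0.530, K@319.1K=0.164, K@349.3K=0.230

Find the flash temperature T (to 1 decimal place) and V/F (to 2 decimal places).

Adiabatic flash: solve Rachford–Rice at each trial T, then check hF = ψ·hV(T) + (1−ψ)·hL(T).
  T = 319.1 K: K = (2.310, 2.253, 0.164), RR gives ψ = 0.148, H_out = 4.245 kJ/mol
  T = 349.3 K: K = (3.869, 3.174, 0.230), RR gives ψ = 0.396, H_out = 16.413 kJ/mol
  T = 334.2 K: K = (3.025, 2.695, 0.196), RR gives ψ = 0.297, H_out = 11.229 kJ/mol
  T = 326.6 K: K = (2.649, 2.468, 0.179), RR gives ψ = 0.231, H_out = 8.037 kJ/mol
  T = 322.9 K: K = (2.478, 2.361, 0.172), RR gives ψ = 0.193, H_out = 6.265 kJ/mol
  T = 324.8 K: K = (2.565, 2.415, 0.176), RR gives ψ = 0.213, H_out = 7.196 kJ/mol
Linear interpolation between T = 322.9 (H_out = 6.265) and T = 324.8 (H_out = 7.196) on hF = 6.553 gives T ≈ 323.5 K, at which ψ = 0.20.

T = 323.5 K, V/F = 0.20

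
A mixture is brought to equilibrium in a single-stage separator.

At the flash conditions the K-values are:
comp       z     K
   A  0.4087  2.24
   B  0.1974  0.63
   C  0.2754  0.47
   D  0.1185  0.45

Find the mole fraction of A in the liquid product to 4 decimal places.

x_A = 0.2805

Let β = V/F and solve Σ zᵢ(Kᵢ−1)/(1+β(Kᵢ−1)) = 0.
Check two-phase: ΣzᵢKᵢ = 1.2226 > 1 and Σzᵢ/Kᵢ = 1.3451 > 1, so g(0) = 0.2226 > 0 and g(1) = -0.3451 < 0.
Newton iteration, β⁰ = 0.5:
  β = 0.5000: g = -0.06527, g' = -0.4915 → β = 0.3672
  β = 0.3672: g = 0.00080, g' = -0.5084 → β = 0.3688
Converged at β = 0.3688.
Compositions from xᵢ = zᵢ/(1+β(Kᵢ−1)), yᵢ = Kᵢxᵢ:
  A: x = 0.2805, y = 0.6282
  B: x = 0.2286, y = 0.1440
  C: x = 0.3423, y = 0.1609
  D: x = 0.1487, y = 0.0669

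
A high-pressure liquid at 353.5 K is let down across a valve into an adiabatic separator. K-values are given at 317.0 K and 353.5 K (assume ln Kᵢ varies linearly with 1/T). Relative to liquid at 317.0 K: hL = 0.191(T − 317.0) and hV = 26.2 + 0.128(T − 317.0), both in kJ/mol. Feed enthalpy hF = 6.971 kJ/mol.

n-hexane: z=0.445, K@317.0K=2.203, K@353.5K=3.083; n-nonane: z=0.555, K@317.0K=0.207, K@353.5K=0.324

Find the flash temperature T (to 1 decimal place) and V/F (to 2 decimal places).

Adiabatic flash: solve Rachford–Rice at each trial T, then check hF = ψ·hV(T) + (1−ψ)·hL(T).
  T = 317.0 K: K = (2.203, 0.207), RR gives ψ = 0.100, H_out = 2.615 kJ/mol
  T = 353.5 K: K = (3.083, 0.324), RR gives ψ = 0.392, H_out = 16.337 kJ/mol
  T = 335.2 K: K = (2.629, 0.262), RR gives ψ = 0.262, H_out = 10.046 kJ/mol
  T = 326.1 K: K = (2.412, 0.234), RR gives ψ = 0.188, H_out = 6.549 kJ/mol
  T = 330.6 K: K = (2.519, 0.247), RR gives ψ = 0.226, H_out = 8.322 kJ/mol
  T = 328.4 K: K = (2.467, 0.241), RR gives ψ = 0.208, H_out = 7.467 kJ/mol
  T = 327.2 K: K = (2.438, 0.237), RR gives ψ = 0.197, H_out = 6.991 kJ/mol
  T = 326.6 K: K = (2.424, 0.235), RR gives ψ = 0.192, H_out = 6.751 kJ/mol
Linear interpolation between T = 326.6 (H_out = 6.751) and T = 327.2 (H_out = 6.991) on hF = 6.971 gives T ≈ 327.1 K, at which ψ = 0.20.

T = 327.1 K, V/F = 0.20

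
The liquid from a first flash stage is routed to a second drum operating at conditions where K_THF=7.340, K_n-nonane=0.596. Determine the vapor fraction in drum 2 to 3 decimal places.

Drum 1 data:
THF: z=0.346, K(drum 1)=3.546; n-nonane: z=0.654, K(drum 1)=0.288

Drum 1:
Binary case is linear: z₁(K₁−1)(1+ψ₁(K₂−1)) + z₂(K₂−1)(1+ψ₁(K₁−1)) = 0
⇒ ψ₁ = [z₁(K₁−1)+z₂(K₂−1)] / [−(K₁−1)(K₂−1)] = 0.4153/1.8128 = 0.229
Drum-1 compositions:
  THF: x = 0.219, y = 0.775
  n-nonane: x = 0.781, y = 0.225
Drum-2 feed = drum-1 liquid: z₂ = (0.2185, 0.7815).
Drum 2:
Material balance + equilibrium reduce to Σ zᵢ(Kᵢ−1)/(1+ψ₂(Kᵢ−1)) = 0.
g(0) = ΣzᵢKᵢ − 1 = 1.070 and g(1) = 1 − Σzᵢ/Kᵢ = -0.341, so a root lies in (0, 1).
Iterate (Newton) starting at ψ₂ = 0.38:
  ψ₂ = 0.380: g = 0.0334, g' = -0.934 → ψ₂ = 0.416
  ψ₂ = 0.416: g = 0.0016, g' = -0.849 → ψ₂ = 0.418
Converged at ψ₂ = 0.418.
  THF: x = 0.060, y = 0.440
  n-nonane: x = 0.940, y = 0.560

V/F (drum 2) = 0.418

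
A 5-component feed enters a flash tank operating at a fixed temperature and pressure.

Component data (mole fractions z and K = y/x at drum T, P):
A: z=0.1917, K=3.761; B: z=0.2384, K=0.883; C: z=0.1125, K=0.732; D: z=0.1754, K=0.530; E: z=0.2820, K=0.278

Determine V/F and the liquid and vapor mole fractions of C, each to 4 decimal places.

Newton–Raphson from V/F = 0.66:
  V/F = 0.6600: g = -0.38777, g' = -0.8171 → V/F = 0.1854
  V/F = 0.1854: g = -0.03556, g' = -0.8941 → V/F = 0.1457
  V/F = 0.1457: g = 0.00170, g' = -0.9837 → V/F = 0.1474
Converged at V/F = 0.1474.
Compositions from xᵢ = zᵢ/(1+V/F(Kᵢ−1)), yᵢ = Kᵢxᵢ:
  A: x = 0.1363, y = 0.5124
  B: x = 0.2426, y = 0.2142
  C: x = 0.1171, y = 0.0857
  D: x = 0.1885, y = 0.0999
  E: x = 0.3156, y = 0.0877

V/F = 0.1474, x_C = 0.1171, y_C = 0.0857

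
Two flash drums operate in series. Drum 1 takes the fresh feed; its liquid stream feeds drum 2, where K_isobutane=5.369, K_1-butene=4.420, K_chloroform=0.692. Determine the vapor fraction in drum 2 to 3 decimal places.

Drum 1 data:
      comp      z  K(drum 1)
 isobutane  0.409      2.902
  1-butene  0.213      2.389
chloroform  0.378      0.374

V/F (drum 2) = 0.687

Drum 1:
Material balance + equilibrium reduce to Σ zᵢ(Kᵢ−1)/(1+ψ₁(Kᵢ−1)) = 0.
g(0) = ΣzᵢKᵢ − 1 = 0.837 and g(1) = 1 − Σzᵢ/Kᵢ = -0.241, so a root lies in (0, 1).
Iterate (Newton) starting at ψ₁ = 0.49:
  ψ₁ = 0.490: g = 0.2374, g' = -0.850 → ψ₁ = 0.769
  ψ₁ = 0.769: g = 0.0025, g' = -0.891 → ψ₁ = 0.772
Converged at ψ₁ = 0.772.
Drum-1 compositions:
  isobutane: x = 0.166, y = 0.481
  1-butene: x = 0.103, y = 0.246
  chloroform: x = 0.732, y = 0.274
Drum-2 feed = drum-1 liquid: z₂ = (0.1657, 0.1028, 0.7315).
Drum 2:
Newton iteration, ψ₂⁰ = 0.45:
  ψ₂ = 0.450: g = 0.1210, g' = -0.640 → ψ₂ = 0.639
  ψ₂ = 0.639: g = 0.0207, g' = -0.446 → ψ₂ = 0.686
  ψ₂ = 0.686: g = 0.0007, g' = -0.417 → ψ₂ = 0.687
Converged at ψ₂ = 0.687.
  isobutane: x = 0.041, y = 0.222
  1-butene: x = 0.031, y = 0.136
  chloroform: x = 0.928, y = 0.642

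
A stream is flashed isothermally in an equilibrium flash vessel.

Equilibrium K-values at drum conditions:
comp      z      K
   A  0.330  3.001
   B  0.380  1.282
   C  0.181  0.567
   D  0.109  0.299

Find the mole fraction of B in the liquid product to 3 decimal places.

Rachford–Rice: g(V/F) = Σ zᵢ(Kᵢ−1)/(1+V/F(Kᵢ−1)) = 0.
Check two-phase: ΣzᵢKᵢ = 1.613 > 1 and Σzᵢ/Kᵢ = 1.090 > 1, so g(0) = 0.613 > 0 and g(1) = -0.090 < 0.
Newton iteration, V/F⁰ = 0.46:
  V/F = 0.460: g = 0.2281, g' = -0.552 → V/F = 0.873
  V/F = 0.873: g = 0.0031, g' = -0.639 → V/F = 0.878
Converged at V/F = 0.878.
Compositions from xᵢ = zᵢ/(1+V/F(Kᵢ−1)), yᵢ = Kᵢxᵢ:
  A: x = 0.120, y = 0.359
  B: x = 0.305, y = 0.390
  C: x = 0.292, y = 0.166
  D: x = 0.284, y = 0.085

x_B = 0.305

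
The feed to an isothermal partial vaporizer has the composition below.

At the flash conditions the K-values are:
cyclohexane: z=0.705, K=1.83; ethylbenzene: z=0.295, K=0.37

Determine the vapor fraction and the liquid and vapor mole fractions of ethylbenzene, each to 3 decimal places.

ψ = 0.764, x_ethylbenzene = 0.568, y_ethylbenzene = 0.210

Rachford–Rice: g(ψ) = Σ zᵢ(Kᵢ−1)/(1+ψ(Kᵢ−1)) = 0.
Check two-phase: ΣzᵢKᵢ = 1.399 > 1 and Σzᵢ/Kᵢ = 1.183 > 1, so g(0) = 0.399 > 0 and g(1) = -0.183 < 0.
Newton–Raphson from ψ = 0.5:
  ψ = 0.500: g = 0.1422, g' = -0.492 → ψ = 0.789
  ψ = 0.789: g = -0.0159, g' = -0.640 → ψ = 0.764
Converged at ψ = 0.764.
Compositions from xᵢ = zᵢ/(1+ψ(Kᵢ−1)), yᵢ = Kᵢxᵢ:
  cyclohexane: x = 0.432, y = 0.790
  ethylbenzene: x = 0.568, y = 0.210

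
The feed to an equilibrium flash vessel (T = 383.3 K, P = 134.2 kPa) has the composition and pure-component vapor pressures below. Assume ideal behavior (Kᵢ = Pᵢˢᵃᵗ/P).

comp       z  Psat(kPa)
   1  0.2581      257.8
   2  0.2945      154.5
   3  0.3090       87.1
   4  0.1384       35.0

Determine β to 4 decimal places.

Raoult's law: Kᵢ = Pᵢˢᵃᵗ/P = Pᵢˢᵃᵗ/134.2.
  K_1 = 257.8/134.2 = 1.921013, K_2 = 154.5/134.2 = 1.151267, K_3 = 87.1/134.2 = 0.649031, K_4 = 35.0/134.2 = 0.260805
Let β = V/F and solve Σ zᵢ(Kᵢ−1)/(1+β(Kᵢ−1)) = 0.
Check two-phase: ΣzᵢKᵢ = 1.0715 > 1 and Σzᵢ/Kᵢ = 1.3969 > 1, so g(0) = 0.0715 > 0 and g(1) = -0.3969 < 0.
Iterate (Newton) starting at β = 0.52:
  β = 0.5200: g = -0.09681, g' = -0.3624 → β = 0.2529
  β = 0.2529: g = -0.00911, g' = -0.3105 → β = 0.2235
Converged at β = 0.2235.

β = 0.2235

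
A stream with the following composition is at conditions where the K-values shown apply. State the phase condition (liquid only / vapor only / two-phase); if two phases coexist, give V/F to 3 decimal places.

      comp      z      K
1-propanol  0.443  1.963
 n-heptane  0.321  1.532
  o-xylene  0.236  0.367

ΣzᵢKᵢ = 1.448; Σzᵢ/Kᵢ = 1.078.
Both exceed 1, so a two-phase solution exists.
Material balance + equilibrium reduce to Σ zᵢ(Kᵢ−1)/(1+ψ(Kᵢ−1)) = 0.
Iterate (Newton) starting at ψ = 0.5:
  ψ = 0.500: g = 0.2043, g' = -0.446 → ψ = 0.958
  ψ = 0.958: g = -0.0444, g' = -0.761 → ψ = 0.899
  ψ = 0.899: g = -0.0028, g' = -0.669 → ψ = 0.895
Converged at ψ = 0.895.

two-phase, V/F = 0.895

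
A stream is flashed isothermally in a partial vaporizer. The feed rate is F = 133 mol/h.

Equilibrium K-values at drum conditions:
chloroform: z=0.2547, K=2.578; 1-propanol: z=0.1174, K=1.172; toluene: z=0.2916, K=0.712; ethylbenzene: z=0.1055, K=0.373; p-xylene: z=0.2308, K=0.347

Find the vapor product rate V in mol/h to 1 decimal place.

V = 23.6 mol/h

Material balance + equilibrium reduce to Σ zᵢ(Kᵢ−1)/(1+ψ(Kᵢ−1)) = 0.
Feasibility: ΣzᵢKᵢ = 1.1213, Σzᵢ/Kᵢ = 1.5565 — both > 1, two phases present.
Newton–Raphson from ψ = 0.39:
  ψ = 0.3900: g = -0.11665, g' = -0.5266 → ψ = 0.1685
  ψ = 0.1685: g = 0.00556, g' = -0.6019 → ψ = 0.1777
  ψ = 0.1777: g = 0.00003, g' = -0.5955 → ψ = 0.1778
Converged at ψ = 0.1778.
Then V = ψ·F = 0.1778·133 = 23.6 mol/h and L = F − V = 109.4 mol/h.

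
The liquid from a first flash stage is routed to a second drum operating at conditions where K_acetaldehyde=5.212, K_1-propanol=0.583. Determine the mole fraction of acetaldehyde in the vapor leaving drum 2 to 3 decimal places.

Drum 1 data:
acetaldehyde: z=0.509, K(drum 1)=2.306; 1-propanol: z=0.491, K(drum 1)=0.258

Drum 1:
Material balance + equilibrium reduce to Σ zᵢ(Kᵢ−1)/(1+ψ₁(Kᵢ−1)) = 0.
Feasibility: ΣzᵢKᵢ = 1.300, Σzᵢ/Kᵢ = 2.124 — both > 1, two phases present.
Binary case is linear: z₁(K₁−1)(1+ψ₁(K₂−1)) + z₂(K₂−1)(1+ψ₁(K₁−1)) = 0
⇒ ψ₁ = [z₁(K₁−1)+z₂(K₂−1)] / [−(K₁−1)(K₂−1)] = 0.3004/0.9691 = 0.310
Drum-1 compositions:
  acetaldehyde: x = 0.362, y = 0.835
  1-propanol: x = 0.638, y = 0.165
Drum-2 feed = drum-1 liquid: z₂ = (0.3623, 0.6377).
Drum 2:
Rachford–Rice: g(ψ₂) = Σ zᵢ(Kᵢ−1)/(1+ψ₂(Kᵢ−1)) = 0.
Feasibility: ΣzᵢKᵢ = 2.260, Σzᵢ/Kᵢ = 1.163 — both > 1, two phases present.
Iterate (Newton) starting at ψ₂ = 0.4:
  ψ₂ = 0.400: g = 0.2492, g' = -1.051 → ψ₂ = 0.637
  ψ₂ = 0.637: g = 0.0522, g' = -0.679 → ψ₂ = 0.714
  ψ₂ = 0.714: g = 0.0022, g' = -0.625 → ψ₂ = 0.717
Converged at ψ₂ = 0.717.
  acetaldehyde: x = 0.090, y = 0.470
  1-propanol: x = 0.910, y = 0.530

y_acetaldehyde (drum 2) = 0.470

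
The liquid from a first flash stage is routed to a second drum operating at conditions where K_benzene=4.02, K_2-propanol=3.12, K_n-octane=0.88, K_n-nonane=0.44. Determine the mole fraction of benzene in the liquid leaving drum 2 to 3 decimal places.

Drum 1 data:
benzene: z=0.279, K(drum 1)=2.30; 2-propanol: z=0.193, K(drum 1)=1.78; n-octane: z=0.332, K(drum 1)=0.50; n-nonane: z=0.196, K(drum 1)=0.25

Drum 1:
Iterate (Newton) starting at ψ₁ = 0.5:
  ψ₁ = 0.500: g = -0.1284, g' = -0.664 → ψ₁ = 0.307
  ψ₁ = 0.307: g = -0.0061, g' = -0.619 → ψ₁ = 0.297
Converged at ψ₁ = 0.297.
Drum-1 compositions:
  benzene: x = 0.201, y = 0.463
  2-propanol: x = 0.157, y = 0.279
  n-octane: x = 0.390, y = 0.195
  n-nonane: x = 0.252, y = 0.063
Drum-2 feed = drum-1 liquid: z₂ = (0.2013, 0.1567, 0.3898, 0.2521).
Drum 2:
Material balance + equilibrium reduce to Σ zᵢ(Kᵢ−1)/(1+ψ₂(Kᵢ−1)) = 0.
g(0) = ΣzᵢKᵢ − 1 = 0.752 and g(1) = 1 − Σzᵢ/Kᵢ = -0.116, so a root lies in (0, 1).
Iterate (Newton) starting at ψ₂ = 0.5:
  ψ₂ = 0.500: g = 0.1577, g' = -0.616 → ψ₂ = 0.756
  ψ₂ = 0.756: g = 0.0167, g' = -0.519 → ψ₂ = 0.788
Converged at ψ₂ = 0.788.
  benzene: x = 0.060, y = 0.239
  2-propanol: x = 0.059, y = 0.183
  n-octane: x = 0.431, y = 0.379
  n-nonane: x = 0.451, y = 0.199

x_benzene (drum 2) = 0.060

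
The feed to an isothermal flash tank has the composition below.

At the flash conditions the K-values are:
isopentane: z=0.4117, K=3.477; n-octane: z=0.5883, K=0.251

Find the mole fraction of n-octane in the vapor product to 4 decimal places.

y_n-octane = 0.1927

Newton–Raphson from ψ = 0.5:
  ψ = 0.5000: g = -0.24889, g' = -1.3476 → ψ = 0.3153
  ψ = 0.3153: g = -0.00430, g' = -1.3620 → ψ = 0.3122
Converged at ψ = 0.3122.
Compositions from xᵢ = zᵢ/(1+ψ(Kᵢ−1)), yᵢ = Kᵢxᵢ:
  isopentane: x = 0.2322, y = 0.8073
  n-octane: x = 0.7678, y = 0.1927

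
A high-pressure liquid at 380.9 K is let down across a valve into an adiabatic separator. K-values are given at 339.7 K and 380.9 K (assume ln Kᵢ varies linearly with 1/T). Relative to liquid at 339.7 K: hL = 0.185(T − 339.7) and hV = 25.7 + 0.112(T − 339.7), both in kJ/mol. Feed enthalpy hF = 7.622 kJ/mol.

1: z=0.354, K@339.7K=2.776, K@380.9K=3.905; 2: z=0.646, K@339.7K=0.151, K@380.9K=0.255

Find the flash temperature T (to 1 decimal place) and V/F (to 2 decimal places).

T = 359.7 K, V/F = 0.16

Adiabatic flash: solve Rachford–Rice at each trial T, then check hF = ψ·hV(T) + (1−ψ)·hL(T).
  T = 339.7 K: K = (2.776, 0.151), RR gives ψ = 0.053, H_out = 1.368 kJ/mol
  T = 380.9 K: K = (3.905, 0.255), RR gives ψ = 0.253, H_out = 13.358 kJ/mol
  T = 360.3 K: K = (3.325, 0.199), RR gives ψ = 0.164, H_out = 7.783 kJ/mol
  T = 350.0 K: K = (3.046, 0.174), RR gives ψ = 0.113, H_out = 4.723 kJ/mol
  T = 355.1 K: K = (3.183, 0.186), RR gives ψ = 0.139, H_out = 6.268 kJ/mol
  T = 357.7 K: K = (3.254, 0.193), RR gives ψ = 0.152, H_out = 7.033 kJ/mol
  T = 359.0 K: K = (3.289, 0.196), RR gives ψ = 0.158, H_out = 7.410 kJ/mol
Linear interpolation between T = 359.0 (H_out = 7.410) and T = 360.3 (H_out = 7.783) on hF = 7.622 gives T ≈ 359.7 K, at which ψ = 0.16.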